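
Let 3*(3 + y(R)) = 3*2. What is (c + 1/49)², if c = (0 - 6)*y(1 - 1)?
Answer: 87025/2401 ≈ 36.245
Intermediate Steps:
y(R) = -1 (y(R) = -3 + (3*2)/3 = -3 + (⅓)*6 = -3 + 2 = -1)
c = 6 (c = (0 - 6)*(-1) = -6*(-1) = 6)
(c + 1/49)² = (6 + 1/49)² = (295/49)² = 87025/2401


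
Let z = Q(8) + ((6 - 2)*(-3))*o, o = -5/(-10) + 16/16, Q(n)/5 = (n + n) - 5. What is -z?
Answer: -37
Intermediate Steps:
Q(n) = -25 + 10*n (Q(n) = 5*((n + n) - 5) = 5*(2*n - 5) = 5*(-5 + 2*n) = -25 + 10*n)
o = 3/2 (o = -5*(-1/10) + 16*(1/16) = 1/2 + 1 = 3/2 ≈ 1.5000)
z = 37 (z = (-25 + 10*8) + ((6 - 2)*(-3))*(3/2) = (-25 + 80) + (4*(-3))*(3/2) = 55 - 12*3/2 = 55 - 18 = 37)
-z = -1*37 = -37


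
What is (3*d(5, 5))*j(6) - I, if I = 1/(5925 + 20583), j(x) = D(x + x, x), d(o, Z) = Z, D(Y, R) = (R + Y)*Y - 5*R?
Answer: 73957319/26508 ≈ 2790.0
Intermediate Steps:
D(Y, R) = -5*R + Y*(R + Y) (D(Y, R) = Y*(R + Y) - 5*R = -5*R + Y*(R + Y))
j(x) = -5*x + 6*x**2 (j(x) = (x + x)**2 - 5*x + x*(x + x) = (2*x)**2 - 5*x + x*(2*x) = 4*x**2 - 5*x + 2*x**2 = -5*x + 6*x**2)
I = 1/26508 ≈ 3.7724e-5
(3*d(5, 5))*j(6) - I = (3*5)*(6*(-5 + 6*6)) - 1*1/26508 = 15*(6*(-5 + 36)) - 1/26508 = 15*(6*31) - 1/26508 = 15*186 - 1/26508 = 2790 - 1/26508 = 73957319/26508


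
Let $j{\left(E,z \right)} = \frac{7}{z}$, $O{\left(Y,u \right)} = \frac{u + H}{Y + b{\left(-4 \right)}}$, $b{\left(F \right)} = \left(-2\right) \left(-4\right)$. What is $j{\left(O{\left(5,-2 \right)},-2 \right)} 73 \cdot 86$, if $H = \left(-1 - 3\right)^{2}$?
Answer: $-21973$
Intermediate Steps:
$H = 16$ ($H = \left(-4\right)^{2} = 16$)
$b{\left(F \right)} = 8$
$O{\left(Y,u \right)} = \frac{16 + u}{8 + Y}$ ($O{\left(Y,u \right)} = \frac{u + 16}{Y + 8} = \frac{16 + u}{8 + Y}$)
$j{\left(O{\left(5,-2 \right)},-2 \right)} 73 \cdot 86 = \frac{7}{-2} \cdot 73 \cdot 86 = 7 \left(- \frac{1}{2}\right) 73 \cdot 86 = \left(- \frac{7}{2}\right) 73 \cdot 86 = \left(- \frac{511}{2}\right) 86 = -21973$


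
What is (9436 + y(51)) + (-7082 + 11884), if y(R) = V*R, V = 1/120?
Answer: 569537/40 ≈ 14238.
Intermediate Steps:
V = 1/120 ≈ 0.0083333
y(R) = R/120
(9436 + y(51)) + (-7082 + 11884) = (9436 + (1/120)*51) + (-7082 + 11884) = (9436 + 17/40) + 4802 = 377457/40 + 4802 = 569537/40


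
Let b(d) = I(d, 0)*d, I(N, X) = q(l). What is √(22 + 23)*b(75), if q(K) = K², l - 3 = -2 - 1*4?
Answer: 2025*√5 ≈ 4528.0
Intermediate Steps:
l = -3 (l = 3 + (-2 - 1*4) = 3 + (-2 - 4) = 3 - 6 = -3)
I(N, X) = 9 (I(N, X) = (-3)² = 9)
b(d) = 9*d
√(22 + 23)*b(75) = √(22 + 23)*(9*75) = √45*675 = (3*√5)*675 = 2025*√5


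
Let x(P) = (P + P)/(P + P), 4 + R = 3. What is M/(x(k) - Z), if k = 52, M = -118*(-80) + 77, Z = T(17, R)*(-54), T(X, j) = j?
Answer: -9517/53 ≈ -179.57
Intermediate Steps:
R = -1 (R = -4 + 3 = -1)
Z = 54 (Z = -1*(-54) = 54)
M = 9517 (M = 9440 + 77 = 9517)
x(P) = 1 (x(P) = (2*P)/((2*P)) = (2*P)*(1/(2*P)) = 1)
M/(x(k) - Z) = 9517/(1 - 1*54) = 9517/(1 - 54) = 9517/(-53) = 9517*(-1/53) = -9517/53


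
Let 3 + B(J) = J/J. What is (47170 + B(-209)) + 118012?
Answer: 165180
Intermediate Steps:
B(J) = -2 (B(J) = -3 + J/J = -3 + 1 = -2)
(47170 + B(-209)) + 118012 = (47170 - 2) + 118012 = 47168 + 118012 = 165180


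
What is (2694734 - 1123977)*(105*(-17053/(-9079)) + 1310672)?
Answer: 2670596934445903/1297 ≈ 2.0591e+12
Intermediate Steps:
(2694734 - 1123977)*(105*(-17053/(-9079)) + 1310672) = 1570757*(105*(-17053*(-1/9079)) + 1310672) = 1570757*(105*(17053/9079) + 1310672) = 1570757*(255795/1297 + 1310672) = 1570757*(1700197379/1297) = 2670596934445903/1297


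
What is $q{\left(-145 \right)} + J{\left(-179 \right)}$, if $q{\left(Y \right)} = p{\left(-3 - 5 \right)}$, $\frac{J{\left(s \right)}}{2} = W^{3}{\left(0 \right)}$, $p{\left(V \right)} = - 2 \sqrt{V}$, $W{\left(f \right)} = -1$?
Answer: $-2 - 4 i \sqrt{2} \approx -2.0 - 5.6569 i$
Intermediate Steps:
$J{\left(s \right)} = -2$ ($J{\left(s \right)} = 2 \left(-1\right)^{3} = 2 \left(-1\right) = -2$)
$q{\left(Y \right)} = - 4 i \sqrt{2}$ ($q{\left(Y \right)} = - 2 \sqrt{-3 - 5} = - 2 \sqrt{-8} = - 2 \cdot 2 i \sqrt{2} = - 4 i \sqrt{2}$)
$q{\left(-145 \right)} + J{\left(-179 \right)} = - 4 i \sqrt{2} - 2 = -2 - 4 i \sqrt{2}$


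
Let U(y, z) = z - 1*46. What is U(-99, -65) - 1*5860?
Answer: -5971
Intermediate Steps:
U(y, z) = -46 + z (U(y, z) = z - 46 = -46 + z)
U(-99, -65) - 1*5860 = (-46 - 65) - 1*5860 = -111 - 5860 = -5971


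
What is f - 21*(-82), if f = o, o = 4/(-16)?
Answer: 6887/4 ≈ 1721.8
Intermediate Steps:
o = -¼ (o = 4*(-1/16) = -¼ ≈ -0.25000)
f = -¼ ≈ -0.25000
f - 21*(-82) = -¼ - 21*(-82) = -¼ + 1722 = 6887/4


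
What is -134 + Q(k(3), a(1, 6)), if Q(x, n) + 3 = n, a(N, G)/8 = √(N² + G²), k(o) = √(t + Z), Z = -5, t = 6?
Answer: -137 + 8*√37 ≈ -88.338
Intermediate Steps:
k(o) = 1 (k(o) = √(6 - 5) = √1 = 1)
a(N, G) = 8*√(G² + N²) (a(N, G) = 8*√(N² + G²) = 8*√(G² + N²))
Q(x, n) = -3 + n
-134 + Q(k(3), a(1, 6)) = -134 + (-3 + 8*√(6² + 1²)) = -134 + (-3 + 8*√(36 + 1)) = -134 + (-3 + 8*√37) = -137 + 8*√37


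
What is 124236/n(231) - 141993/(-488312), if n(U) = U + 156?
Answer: 6746764547/20997416 ≈ 321.31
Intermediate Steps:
n(U) = 156 + U
124236/n(231) - 141993/(-488312) = 124236/(156 + 231) - 141993/(-488312) = 124236/387 - 141993*(-1/488312) = 124236*(1/387) + 141993/488312 = 13804/43 + 141993/488312 = 6746764547/20997416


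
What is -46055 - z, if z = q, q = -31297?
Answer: -14758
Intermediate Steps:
z = -31297
-46055 - z = -46055 - 1*(-31297) = -46055 + 31297 = -14758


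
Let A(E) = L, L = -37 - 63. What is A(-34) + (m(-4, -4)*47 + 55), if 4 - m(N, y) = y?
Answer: 331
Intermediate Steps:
m(N, y) = 4 - y
L = -100
A(E) = -100
A(-34) + (m(-4, -4)*47 + 55) = -100 + ((4 - 1*(-4))*47 + 55) = -100 + ((4 + 4)*47 + 55) = -100 + (8*47 + 55) = -100 + (376 + 55) = -100 + 431 = 331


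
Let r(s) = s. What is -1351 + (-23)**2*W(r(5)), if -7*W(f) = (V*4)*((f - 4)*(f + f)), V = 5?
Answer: -115257/7 ≈ -16465.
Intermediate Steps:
W(f) = -40*f*(-4 + f)/7 (W(f) = -5*4*(f - 4)*(f + f)/7 = -20*(-4 + f)*(2*f)/7 = -20*2*f*(-4 + f)/7 = -40*f*(-4 + f)/7)
-1351 + (-23)**2*W(r(5)) = -1351 + (-23)**2*((40/7)*5*(4 - 1*5)) = -1351 + 529*((40/7)*5*(4 - 5)) = -1351 + 529*((40/7)*5*(-1)) = -1351 + 529*(-200/7) = -1351 - 105800/7 = -115257/7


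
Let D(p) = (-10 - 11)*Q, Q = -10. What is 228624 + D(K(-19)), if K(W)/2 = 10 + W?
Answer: 228834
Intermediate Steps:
K(W) = 20 + 2*W (K(W) = 2*(10 + W) = 20 + 2*W)
D(p) = 210 (D(p) = (-10 - 11)*(-10) = -21*(-10) = 210)
228624 + D(K(-19)) = 228624 + 210 = 228834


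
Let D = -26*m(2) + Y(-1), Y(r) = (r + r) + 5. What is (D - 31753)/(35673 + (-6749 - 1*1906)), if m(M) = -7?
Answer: -15784/13509 ≈ -1.1684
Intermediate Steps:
Y(r) = 5 + 2*r (Y(r) = 2*r + 5 = 5 + 2*r)
D = 185 (D = -26*(-7) + (5 + 2*(-1)) = 182 + (5 - 2) = 182 + 3 = 185)
(D - 31753)/(35673 + (-6749 - 1*1906)) = (185 - 31753)/(35673 + (-6749 - 1*1906)) = -31568/(35673 + (-6749 - 1906)) = -31568/(35673 - 8655) = -31568/27018 = -31568*1/27018 = -15784/13509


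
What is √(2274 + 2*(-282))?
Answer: 3*√190 ≈ 41.352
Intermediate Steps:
√(2274 + 2*(-282)) = √(2274 - 564) = √1710 = 3*√190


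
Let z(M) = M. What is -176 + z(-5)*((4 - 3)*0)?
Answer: -176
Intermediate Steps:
-176 + z(-5)*((4 - 3)*0) = -176 - 5*(4 - 3)*0 = -176 - 5*0 = -176 + 0 = -176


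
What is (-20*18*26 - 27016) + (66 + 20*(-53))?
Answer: -37370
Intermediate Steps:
(-20*18*26 - 27016) + (66 + 20*(-53)) = (-360*26 - 27016) + (66 - 1060) = (-9360 - 27016) - 994 = -36376 - 994 = -37370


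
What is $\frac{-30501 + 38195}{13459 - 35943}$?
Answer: $- \frac{3847}{11242} \approx -0.3422$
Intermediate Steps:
$\frac{-30501 + 38195}{13459 - 35943} = \frac{7694}{-22484} = 7694 \left(- \frac{1}{22484}\right) = - \frac{3847}{11242}$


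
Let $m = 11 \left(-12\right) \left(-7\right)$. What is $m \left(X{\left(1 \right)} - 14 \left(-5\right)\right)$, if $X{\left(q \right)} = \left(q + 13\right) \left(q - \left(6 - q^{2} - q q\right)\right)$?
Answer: $25872$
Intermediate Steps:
$X{\left(q \right)} = \left(13 + q\right) \left(-6 + q + 2 q^{2}\right)$ ($X{\left(q \right)} = \left(13 + q\right) \left(q + \left(\left(q^{2} + q^{2}\right) - 6\right)\right) = \left(13 + q\right) \left(q + \left(2 q^{2} - 6\right)\right) = \left(13 + q\right) \left(q + \left(-6 + 2 q^{2}\right)\right) = \left(13 + q\right) \left(-6 + q + 2 q^{2}\right)$)
$m = 924$ ($m = \left(-132\right) \left(-7\right) = 924$)
$m \left(X{\left(1 \right)} - 14 \left(-5\right)\right) = 924 \left(\left(-78 + 2 \cdot 1^{3} + 7 \cdot 1 + 27 \cdot 1^{2}\right) - 14 \left(-5\right)\right) = 924 \left(\left(-78 + 2 \cdot 1 + 7 + 27 \cdot 1\right) - -70\right) = 924 \left(\left(-78 + 2 + 7 + 27\right) + 70\right) = 924 \left(-42 + 70\right) = 924 \cdot 28 = 25872$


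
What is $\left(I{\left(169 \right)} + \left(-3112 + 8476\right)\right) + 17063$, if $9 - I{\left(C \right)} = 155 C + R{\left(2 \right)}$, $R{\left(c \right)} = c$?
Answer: $-3761$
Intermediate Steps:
$I{\left(C \right)} = 7 - 155 C$ ($I{\left(C \right)} = 9 - \left(155 C + 2\right) = 9 - \left(2 + 155 C\right) = 7 - 155 C$)
$\left(I{\left(169 \right)} + \left(-3112 + 8476\right)\right) + 17063 = \left(\left(7 - 26195\right) + \left(-3112 + 8476\right)\right) + 17063 = \left(\left(7 - 26195\right) + 5364\right) + 17063 = \left(-26188 + 5364\right) + 17063 = -20824 + 17063 = -3761$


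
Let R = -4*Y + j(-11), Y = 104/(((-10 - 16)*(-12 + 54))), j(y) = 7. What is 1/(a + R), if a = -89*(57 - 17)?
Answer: -21/74605 ≈ -0.00028148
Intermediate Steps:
a = -3560 (a = -89*40 = -3560)
Y = -2/21 (Y = 104/((-26*42)) = 104/(-1092) = 104*(-1/1092) = -2/21 ≈ -0.095238)
R = 155/21 (R = -4*(-2/21) + 7 = 8/21 + 7 = 155/21 ≈ 7.3810)
1/(a + R) = 1/(-3560 + 155/21) = 1/(-74605/21) = -21/74605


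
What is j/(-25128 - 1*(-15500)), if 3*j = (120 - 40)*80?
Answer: -1600/7221 ≈ -0.22158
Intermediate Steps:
j = 6400/3 (j = ((120 - 40)*80)/3 = (80*80)/3 = (⅓)*6400 = 6400/3 ≈ 2133.3)
j/(-25128 - 1*(-15500)) = 6400/(3*(-25128 - 1*(-15500))) = 6400/(3*(-25128 + 15500)) = (6400/3)/(-9628) = (6400/3)*(-1/9628) = -1600/7221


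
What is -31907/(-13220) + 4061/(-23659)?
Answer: 701201293/312771980 ≈ 2.2419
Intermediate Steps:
-31907/(-13220) + 4061/(-23659) = -31907*(-1/13220) + 4061*(-1/23659) = 31907/13220 - 4061/23659 = 701201293/312771980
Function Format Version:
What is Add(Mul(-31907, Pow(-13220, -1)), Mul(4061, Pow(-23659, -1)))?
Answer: Rational(701201293, 312771980) ≈ 2.2419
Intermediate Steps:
Add(Mul(-31907, Pow(-13220, -1)), Mul(4061, Pow(-23659, -1))) = Add(Mul(-31907, Rational(-1, 13220)), Mul(4061, Rational(-1, 23659))) = Add(Rational(31907, 13220), Rational(-4061, 23659)) = Rational(701201293, 312771980)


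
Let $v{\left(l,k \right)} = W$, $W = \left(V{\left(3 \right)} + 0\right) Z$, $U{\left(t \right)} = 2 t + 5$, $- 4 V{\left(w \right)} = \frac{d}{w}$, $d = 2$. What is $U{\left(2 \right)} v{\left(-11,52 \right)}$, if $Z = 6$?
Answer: $-9$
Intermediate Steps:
$V{\left(w \right)} = - \frac{1}{2 w}$ ($V{\left(w \right)} = - \frac{2 \frac{1}{w}}{4} = - \frac{1}{2 w}$)
$U{\left(t \right)} = 5 + 2 t$
$W = -1$ ($W = \left(- \frac{1}{2 \cdot 3} + 0\right) 6 = \left(\left(- \frac{1}{2}\right) \frac{1}{3} + 0\right) 6 = \left(- \frac{1}{6} + 0\right) 6 = \left(- \frac{1}{6}\right) 6 = -1$)
$v{\left(l,k \right)} = -1$
$U{\left(2 \right)} v{\left(-11,52 \right)} = \left(5 + 2 \cdot 2\right) \left(-1\right) = \left(5 + 4\right) \left(-1\right) = 9 \left(-1\right) = -9$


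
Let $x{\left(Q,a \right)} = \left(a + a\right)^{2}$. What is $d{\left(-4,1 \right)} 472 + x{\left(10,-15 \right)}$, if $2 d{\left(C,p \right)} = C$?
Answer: $-44$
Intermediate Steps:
$d{\left(C,p \right)} = \frac{C}{2}$
$x{\left(Q,a \right)} = 4 a^{2}$ ($x{\left(Q,a \right)} = \left(2 a\right)^{2} = 4 a^{2}$)
$d{\left(-4,1 \right)} 472 + x{\left(10,-15 \right)} = \frac{1}{2} \left(-4\right) 472 + 4 \left(-15\right)^{2} = \left(-2\right) 472 + 4 \cdot 225 = -944 + 900 = -44$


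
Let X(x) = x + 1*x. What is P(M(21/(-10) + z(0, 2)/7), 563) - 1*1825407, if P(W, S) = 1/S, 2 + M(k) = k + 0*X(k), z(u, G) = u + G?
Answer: -1027704140/563 ≈ -1.8254e+6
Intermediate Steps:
z(u, G) = G + u
X(x) = 2*x (X(x) = x + x = 2*x)
M(k) = -2 + k (M(k) = -2 + (k + 0*(2*k)) = -2 + (k + 0) = -2 + k)
P(M(21/(-10) + z(0, 2)/7), 563) - 1*1825407 = 1/563 - 1*1825407 = 1/563 - 1825407 = -1027704140/563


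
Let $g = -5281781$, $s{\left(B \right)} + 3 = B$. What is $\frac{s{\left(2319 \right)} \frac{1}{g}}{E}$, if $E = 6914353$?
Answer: $- \frac{2316}{36520098302693} \approx -6.3417 \cdot 10^{-11}$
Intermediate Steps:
$s{\left(B \right)} = -3 + B$
$\frac{s{\left(2319 \right)} \frac{1}{g}}{E} = \frac{\left(-3 + 2319\right) \frac{1}{-5281781}}{6914353} = 2316 \left(- \frac{1}{5281781}\right) \frac{1}{6914353} = \left(- \frac{2316}{5281781}\right) \frac{1}{6914353} = - \frac{2316}{36520098302693}$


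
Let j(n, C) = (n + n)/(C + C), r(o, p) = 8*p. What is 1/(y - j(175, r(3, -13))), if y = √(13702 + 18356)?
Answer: -18200/346708703 + 32448*√3562/346708703 ≈ 0.0055331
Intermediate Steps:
j(n, C) = n/C (j(n, C) = (2*n)/((2*C)) = (2*n)*(1/(2*C)) = n/C)
y = 3*√3562 (y = √32058 = 3*√3562 ≈ 179.05)
1/(y - j(175, r(3, -13))) = 1/(3*√3562 - 175/(8*(-13))) = 1/(3*√3562 - 175/(-104)) = 1/(3*√3562 - 175*(-1)/104) = 1/(3*√3562 - 1*(-175/104)) = 1/(3*√3562 + 175/104) = 1/(175/104 + 3*√3562)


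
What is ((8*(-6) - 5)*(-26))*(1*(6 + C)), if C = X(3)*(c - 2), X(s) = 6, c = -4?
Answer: -41340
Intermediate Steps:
C = -36 (C = 6*(-4 - 2) = 6*(-6) = -36)
((8*(-6) - 5)*(-26))*(1*(6 + C)) = ((8*(-6) - 5)*(-26))*(1*(6 - 36)) = ((-48 - 5)*(-26))*(1*(-30)) = -53*(-26)*(-30) = 1378*(-30) = -41340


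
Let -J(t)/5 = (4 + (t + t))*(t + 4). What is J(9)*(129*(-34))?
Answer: 6271980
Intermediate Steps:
J(t) = -5*(4 + t)*(4 + 2*t) (J(t) = -5*(4 + (t + t))*(t + 4) = -5*(4 + 2*t)*(4 + t) = -5*(4 + t)*(4 + 2*t))
J(9)*(129*(-34)) = (-80 - 60*9 - 10*9²)*(129*(-34)) = (-80 - 540 - 10*81)*(-4386) = (-80 - 540 - 810)*(-4386) = -1430*(-4386) = 6271980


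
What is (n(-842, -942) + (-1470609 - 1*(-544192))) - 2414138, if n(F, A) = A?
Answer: -3341497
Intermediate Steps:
(n(-842, -942) + (-1470609 - 1*(-544192))) - 2414138 = (-942 + (-1470609 - 1*(-544192))) - 2414138 = (-942 + (-1470609 + 544192)) - 2414138 = (-942 - 926417) - 2414138 = -927359 - 2414138 = -3341497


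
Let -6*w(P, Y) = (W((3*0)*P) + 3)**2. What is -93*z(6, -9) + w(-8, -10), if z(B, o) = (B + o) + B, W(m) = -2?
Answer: -1675/6 ≈ -279.17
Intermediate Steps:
w(P, Y) = -1/6 (w(P, Y) = -(-2 + 3)**2/6 = -1/6*1**2 = -1/6*1 = -1/6)
z(B, o) = o + 2*B
-93*z(6, -9) + w(-8, -10) = -93*(-9 + 2*6) - 1/6 = -93*(-9 + 12) - 1/6 = -93*3 - 1/6 = -279 - 1/6 = -1675/6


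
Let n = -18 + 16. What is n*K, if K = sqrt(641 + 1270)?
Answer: -14*sqrt(39) ≈ -87.430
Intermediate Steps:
n = -2
K = 7*sqrt(39) (K = sqrt(1911) = 7*sqrt(39) ≈ 43.715)
n*K = -14*sqrt(39)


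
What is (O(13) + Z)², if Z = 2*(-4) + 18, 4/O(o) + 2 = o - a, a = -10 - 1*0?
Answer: 45796/441 ≈ 103.85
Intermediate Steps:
a = -10 (a = -10 + 0 = -10)
O(o) = 4/(8 + o) (O(o) = 4/(-2 + (o - 1*(-10))) = 4/(-2 + (o + 10)) = 4/(-2 + (10 + o)) = 4/(8 + o))
Z = 10 (Z = -8 + 18 = 10)
(O(13) + Z)² = (4/(8 + 13) + 10)² = (4/21 + 10)² = (214/21)² = 45796/441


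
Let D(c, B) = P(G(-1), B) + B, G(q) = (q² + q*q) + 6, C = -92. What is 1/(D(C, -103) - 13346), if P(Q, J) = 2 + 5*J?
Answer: -1/13962 ≈ -7.1623e-5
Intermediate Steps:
G(q) = 6 + 2*q² (G(q) = (q² + q²) + 6 = 2*q² + 6 = 6 + 2*q²)
D(c, B) = 2 + 6*B (D(c, B) = (2 + 5*B) + B = 2 + 6*B)
1/(D(C, -103) - 13346) = 1/((2 + 6*(-103)) - 13346) = 1/((2 - 618) - 13346) = 1/(-616 - 13346) = 1/(-13962) = -1/13962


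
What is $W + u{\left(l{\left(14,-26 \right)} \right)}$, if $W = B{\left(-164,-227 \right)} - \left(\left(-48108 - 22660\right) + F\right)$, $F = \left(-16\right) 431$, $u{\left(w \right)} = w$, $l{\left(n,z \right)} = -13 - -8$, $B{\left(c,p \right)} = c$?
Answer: $77495$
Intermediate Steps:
$l{\left(n,z \right)} = -5$ ($l{\left(n,z \right)} = -13 + 8 = -5$)
$F = -6896$
$W = 77500$ ($W = -164 - \left(\left(-48108 - 22660\right) - 6896\right) = -164 - \left(-70768 - 6896\right) = -164 - -77664 = -164 + 77664 = 77500$)
$W + u{\left(l{\left(14,-26 \right)} \right)} = 77500 - 5 = 77495$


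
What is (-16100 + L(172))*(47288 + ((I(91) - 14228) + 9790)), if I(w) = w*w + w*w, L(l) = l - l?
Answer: -956533200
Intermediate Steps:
L(l) = 0
I(w) = 2*w**2 (I(w) = w**2 + w**2 = 2*w**2)
(-16100 + L(172))*(47288 + ((I(91) - 14228) + 9790)) = (-16100 + 0)*(47288 + ((2*91**2 - 14228) + 9790)) = -16100*(47288 + ((2*8281 - 14228) + 9790)) = -16100*(47288 + ((16562 - 14228) + 9790)) = -16100*(47288 + (2334 + 9790)) = -16100*(47288 + 12124) = -16100*59412 = -956533200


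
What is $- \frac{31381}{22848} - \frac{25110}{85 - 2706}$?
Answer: $\frac{70209097}{8554944} \approx 8.2068$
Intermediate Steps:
$- \frac{31381}{22848} - \frac{25110}{85 - 2706} = \left(-31381\right) \frac{1}{22848} - \frac{25110}{85 - 2706} = - \frac{4483}{3264} - \frac{25110}{-2621} = - \frac{4483}{3264} - - \frac{25110}{2621} = - \frac{4483}{3264} + \frac{25110}{2621} = \frac{70209097}{8554944}$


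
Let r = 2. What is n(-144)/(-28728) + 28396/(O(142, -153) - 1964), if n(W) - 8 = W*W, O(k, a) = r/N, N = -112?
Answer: -5995513121/394956135 ≈ -15.180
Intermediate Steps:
O(k, a) = -1/56 (O(k, a) = 2/(-112) = 2*(-1/112) = -1/56)
n(W) = 8 + W² (n(W) = 8 + W*W = 8 + W²)
n(-144)/(-28728) + 28396/(O(142, -153) - 1964) = (8 + (-144)²)/(-28728) + 28396/(-1/56 - 1964) = (8 + 20736)*(-1/28728) + 28396/(-109985/56) = 20744*(-1/28728) + 28396*(-56/109985) = -2593/3591 - 1590176/109985 = -5995513121/394956135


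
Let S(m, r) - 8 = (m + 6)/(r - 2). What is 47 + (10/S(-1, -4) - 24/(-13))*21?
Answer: 64325/559 ≈ 115.07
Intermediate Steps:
S(m, r) = 8 + (6 + m)/(-2 + r) (S(m, r) = 8 + (m + 6)/(r - 2) = 8 + (6 + m)/(-2 + r))
47 + (10/S(-1, -4) - 24/(-13))*21 = 47 + (10/(((-10 - 1 + 8*(-4))/(-2 - 4))) - 24/(-13))*21 = 47 + (10/(((-10 - 1 - 32)/(-6))) - 24*(-1/13))*21 = 47 + (10/((-1/6*(-43))) + 24/13)*21 = 47 + (10/(43/6) + 24/13)*21 = 47 + (10*(6/43) + 24/13)*21 = 47 + (60/43 + 24/13)*21 = 47 + (1812/559)*21 = 47 + 38052/559 = 64325/559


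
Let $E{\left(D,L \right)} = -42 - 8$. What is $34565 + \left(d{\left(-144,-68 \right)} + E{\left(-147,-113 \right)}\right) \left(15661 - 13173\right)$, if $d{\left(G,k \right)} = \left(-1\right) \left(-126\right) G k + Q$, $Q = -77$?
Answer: $3069393085$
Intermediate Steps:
$E{\left(D,L \right)} = -50$ ($E{\left(D,L \right)} = -42 - 8 = -50$)
$d{\left(G,k \right)} = -77 + 126 G k$ ($d{\left(G,k \right)} = \left(-1\right) \left(-126\right) G k - 77 = 126 G k - 77 = -77 + 126 G k$)
$34565 + \left(d{\left(-144,-68 \right)} + E{\left(-147,-113 \right)}\right) \left(15661 - 13173\right) = 34565 + \left(\left(-77 + 126 \left(-144\right) \left(-68\right)\right) - 50\right) \left(15661 - 13173\right) = 34565 + \left(\left(-77 + 1233792\right) - 50\right) 2488 = 34565 + \left(1233715 - 50\right) 2488 = 34565 + 1233665 \cdot 2488 = 34565 + 3069358520 = 3069393085$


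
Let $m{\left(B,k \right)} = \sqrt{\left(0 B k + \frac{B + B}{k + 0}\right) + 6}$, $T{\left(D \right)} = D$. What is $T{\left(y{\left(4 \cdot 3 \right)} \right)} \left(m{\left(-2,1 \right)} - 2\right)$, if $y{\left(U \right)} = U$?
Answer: $-24 + 12 \sqrt{2} \approx -7.0294$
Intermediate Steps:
$m{\left(B,k \right)} = \sqrt{6 + \frac{2 B}{k}}$ ($m{\left(B,k \right)} = \sqrt{\left(0 k + \frac{2 B}{k}\right) + 6} = \sqrt{\left(0 + \frac{2 B}{k}\right) + 6} = \sqrt{\frac{2 B}{k} + 6} = \sqrt{6 + \frac{2 B}{k}}$)
$T{\left(y{\left(4 \cdot 3 \right)} \right)} \left(m{\left(-2,1 \right)} - 2\right) = 4 \cdot 3 \left(\sqrt{6 + 2 \left(-2\right) 1^{-1}} - 2\right) = 12 \left(\sqrt{6 + 2 \left(-2\right) 1} - 2\right) = 12 \left(\sqrt{6 - 4} - 2\right) = 12 \left(\sqrt{2} - 2\right) = 12 \left(-2 + \sqrt{2}\right) = -24 + 12 \sqrt{2}$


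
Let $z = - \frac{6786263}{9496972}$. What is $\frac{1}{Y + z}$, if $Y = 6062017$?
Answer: $\frac{9496972}{57570798926261} \approx 1.6496 \cdot 10^{-7}$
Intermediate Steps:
$z = - \frac{6786263}{9496972}$ ($z = \left(-6786263\right) \frac{1}{9496972} = - \frac{6786263}{9496972} \approx -0.71457$)
$\frac{1}{Y + z} = \frac{1}{6062017 - \frac{6786263}{9496972}} = \frac{1}{\frac{57570798926261}{9496972}} = \frac{9496972}{57570798926261}$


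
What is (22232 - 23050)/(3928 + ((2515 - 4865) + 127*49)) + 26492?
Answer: 206663274/7801 ≈ 26492.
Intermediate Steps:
(22232 - 23050)/(3928 + ((2515 - 4865) + 127*49)) + 26492 = -818/(3928 + (-2350 + 6223)) + 26492 = -818/(3928 + 3873) + 26492 = -818/7801 + 26492 = 206663274/7801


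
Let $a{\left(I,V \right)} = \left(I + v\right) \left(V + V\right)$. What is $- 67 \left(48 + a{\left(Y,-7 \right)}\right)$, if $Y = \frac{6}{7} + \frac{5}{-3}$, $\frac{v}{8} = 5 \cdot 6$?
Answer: $\frac{663434}{3} \approx 2.2114 \cdot 10^{5}$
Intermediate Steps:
$v = 240$ ($v = 8 \cdot 5 \cdot 6 = 8 \cdot 30 = 240$)
$Y = - \frac{17}{21}$ ($Y = 6 \cdot \frac{1}{7} + 5 \left(- \frac{1}{3}\right) = \frac{6}{7} - \frac{5}{3} = - \frac{17}{21} \approx -0.80952$)
$a{\left(I,V \right)} = 2 V \left(240 + I\right)$ ($a{\left(I,V \right)} = \left(I + 240\right) \left(V + V\right) = \left(240 + I\right) 2 V = 2 V \left(240 + I\right)$)
$- 67 \left(48 + a{\left(Y,-7 \right)}\right) = - 67 \left(48 + 2 \left(-7\right) \left(240 - \frac{17}{21}\right)\right) = - 67 \left(48 + 2 \left(-7\right) \frac{5023}{21}\right) = - 67 \left(48 - \frac{10046}{3}\right) = \left(-67\right) \left(- \frac{9902}{3}\right) = \frac{663434}{3}$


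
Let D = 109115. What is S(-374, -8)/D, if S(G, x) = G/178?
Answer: -187/9711235 ≈ -1.9256e-5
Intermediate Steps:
S(G, x) = G/178 (S(G, x) = G*(1/178) = G/178)
S(-374, -8)/D = ((1/178)*(-374))/109115 = -187/89*1/109115 = -187/9711235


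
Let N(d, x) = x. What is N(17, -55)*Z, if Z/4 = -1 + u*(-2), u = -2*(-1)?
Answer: 1100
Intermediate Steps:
u = 2
Z = -20 (Z = 4*(-1 + 2*(-2)) = 4*(-1 - 4) = 4*(-5) = -20)
N(17, -55)*Z = -55*(-20) = 1100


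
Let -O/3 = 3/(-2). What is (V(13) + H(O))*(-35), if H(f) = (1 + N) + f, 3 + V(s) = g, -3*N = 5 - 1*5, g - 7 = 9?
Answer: -1295/2 ≈ -647.50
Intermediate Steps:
g = 16 (g = 7 + 9 = 16)
N = 0 (N = -(5 - 1*5)/3 = -(5 - 5)/3 = -1/3*0 = 0)
V(s) = 13 (V(s) = -3 + 16 = 13)
O = 9/2 (O = -9/(-2) = -9*(-1)/2 = -3*(-3/2) = 9/2 ≈ 4.5000)
H(f) = 1 + f (H(f) = (1 + 0) + f = 1 + f)
(V(13) + H(O))*(-35) = (13 + (1 + 9/2))*(-35) = (13 + 11/2)*(-35) = (37/2)*(-35) = -1295/2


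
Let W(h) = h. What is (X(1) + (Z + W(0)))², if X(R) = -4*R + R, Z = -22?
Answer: 625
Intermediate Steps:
X(R) = -3*R
(X(1) + (Z + W(0)))² = (-3*1 + (-22 + 0))² = (-3 - 22)² = (-25)² = 625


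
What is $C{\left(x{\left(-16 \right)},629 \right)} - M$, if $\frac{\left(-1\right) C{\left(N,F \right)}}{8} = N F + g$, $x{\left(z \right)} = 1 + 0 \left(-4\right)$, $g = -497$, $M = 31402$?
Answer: $-32458$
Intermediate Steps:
$x{\left(z \right)} = 1$ ($x{\left(z \right)} = 1 + 0 = 1$)
$C{\left(N,F \right)} = 3976 - 8 F N$ ($C{\left(N,F \right)} = - 8 \left(N F - 497\right) = - 8 \left(F N - 497\right) = - 8 \left(-497 + F N\right) = 3976 - 8 F N$)
$C{\left(x{\left(-16 \right)},629 \right)} - M = \left(3976 - 5032 \cdot 1\right) - 31402 = \left(3976 - 5032\right) - 31402 = -1056 - 31402 = -32458$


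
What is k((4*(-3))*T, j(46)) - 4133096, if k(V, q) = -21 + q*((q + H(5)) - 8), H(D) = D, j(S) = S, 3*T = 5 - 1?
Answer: -4131139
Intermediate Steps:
T = 4/3 (T = (5 - 1)/3 = (1/3)*4 = 4/3 ≈ 1.3333)
k(V, q) = -21 + q*(-3 + q) (k(V, q) = -21 + q*((q + 5) - 8) = -21 + q*((5 + q) - 8) = -21 + q*(-3 + q))
k((4*(-3))*T, j(46)) - 4133096 = (-21 + 46**2 - 3*46) - 4133096 = (-21 + 2116 - 138) - 4133096 = 1957 - 4133096 = -4131139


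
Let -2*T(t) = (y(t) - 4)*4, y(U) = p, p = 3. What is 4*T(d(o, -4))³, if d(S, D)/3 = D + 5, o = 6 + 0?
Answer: 32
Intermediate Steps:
o = 6
d(S, D) = 15 + 3*D (d(S, D) = 3*(D + 5) = 3*(5 + D) = 15 + 3*D)
y(U) = 3
T(t) = 2 (T(t) = -(3 - 4)*4/2 = -(-1)*4/2 = -½*(-4) = 2)
4*T(d(o, -4))³ = 4*2³ = 4*8 = 32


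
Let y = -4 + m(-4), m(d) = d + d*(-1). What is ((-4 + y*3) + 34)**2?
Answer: 324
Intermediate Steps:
m(d) = 0 (m(d) = d - d = 0)
y = -4 (y = -4 + 0 = -4)
((-4 + y*3) + 34)**2 = ((-4 - 4*3) + 34)**2 = ((-4 - 12) + 34)**2 = (-16 + 34)**2 = 18**2 = 324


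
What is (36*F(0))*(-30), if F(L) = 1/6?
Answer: -180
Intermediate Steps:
F(L) = ⅙
(36*F(0))*(-30) = (36*(⅙))*(-30) = 6*(-30) = -180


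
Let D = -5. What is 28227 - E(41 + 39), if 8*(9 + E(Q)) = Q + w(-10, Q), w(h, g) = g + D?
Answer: 225733/8 ≈ 28217.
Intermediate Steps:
w(h, g) = -5 + g (w(h, g) = g - 5 = -5 + g)
E(Q) = -77/8 + Q/4 (E(Q) = -9 + (Q + (-5 + Q))/8 = -9 + (-5 + 2*Q)/8 = -9 + (-5/8 + Q/4) = -77/8 + Q/4)
28227 - E(41 + 39) = 28227 - (-77/8 + (41 + 39)/4) = 28227 - (-77/8 + (¼)*80) = 28227 - (-77/8 + 20) = 28227 - 1*83/8 = 28227 - 83/8 = 225733/8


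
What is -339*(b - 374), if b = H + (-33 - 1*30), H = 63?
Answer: 126786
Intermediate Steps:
b = 0 (b = 63 + (-33 - 1*30) = 63 + (-33 - 30) = 63 - 63 = 0)
-339*(b - 374) = -339*(0 - 374) = -339*(-374) = 126786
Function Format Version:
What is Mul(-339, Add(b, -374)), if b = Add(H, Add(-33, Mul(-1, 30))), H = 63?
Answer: 126786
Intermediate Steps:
b = 0 (b = Add(63, Add(-33, Mul(-1, 30))) = Add(63, Add(-33, -30)) = Add(63, -63) = 0)
Mul(-339, Add(b, -374)) = Mul(-339, Add(0, -374)) = Mul(-339, -374) = 126786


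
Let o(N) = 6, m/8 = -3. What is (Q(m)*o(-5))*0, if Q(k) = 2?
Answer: 0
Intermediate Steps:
m = -24 (m = 8*(-3) = -24)
(Q(m)*o(-5))*0 = (2*6)*0 = 12*0 = 0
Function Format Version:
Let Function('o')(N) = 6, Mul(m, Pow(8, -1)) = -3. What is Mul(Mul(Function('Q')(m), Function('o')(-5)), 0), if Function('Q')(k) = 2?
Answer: 0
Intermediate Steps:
m = -24 (m = Mul(8, -3) = -24)
Mul(Mul(Function('Q')(m), Function('o')(-5)), 0) = Mul(Mul(2, 6), 0) = Mul(12, 0) = 0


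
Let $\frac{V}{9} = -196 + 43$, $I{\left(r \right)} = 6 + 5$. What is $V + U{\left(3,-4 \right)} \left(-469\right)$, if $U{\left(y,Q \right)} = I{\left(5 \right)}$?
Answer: $-6536$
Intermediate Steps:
$I{\left(r \right)} = 11$
$U{\left(y,Q \right)} = 11$
$V = -1377$ ($V = 9 \left(-196 + 43\right) = 9 \left(-153\right) = -1377$)
$V + U{\left(3,-4 \right)} \left(-469\right) = -1377 + 11 \left(-469\right) = -1377 - 5159 = -6536$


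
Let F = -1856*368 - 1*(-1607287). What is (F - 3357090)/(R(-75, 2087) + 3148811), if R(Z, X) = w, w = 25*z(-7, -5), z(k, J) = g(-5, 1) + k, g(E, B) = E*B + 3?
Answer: -2432811/3148586 ≈ -0.77267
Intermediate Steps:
g(E, B) = 3 + B*E (g(E, B) = B*E + 3 = 3 + B*E)
F = 924279 (F = -683008 + 1607287 = 924279)
z(k, J) = -2 + k (z(k, J) = (3 + 1*(-5)) + k = (3 - 5) + k = -2 + k)
w = -225 (w = 25*(-2 - 7) = 25*(-9) = -225)
R(Z, X) = -225
(F - 3357090)/(R(-75, 2087) + 3148811) = (924279 - 3357090)/(-225 + 3148811) = -2432811/3148586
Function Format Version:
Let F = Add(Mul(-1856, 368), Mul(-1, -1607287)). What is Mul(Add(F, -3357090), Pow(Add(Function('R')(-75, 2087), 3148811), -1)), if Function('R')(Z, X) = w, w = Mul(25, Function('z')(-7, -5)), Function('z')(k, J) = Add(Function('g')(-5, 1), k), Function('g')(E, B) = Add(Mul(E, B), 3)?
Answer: Rational(-2432811, 3148586) ≈ -0.77267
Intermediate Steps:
Function('g')(E, B) = Add(3, Mul(B, E)) (Function('g')(E, B) = Add(Mul(B, E), 3) = Add(3, Mul(B, E)))
F = 924279 (F = Add(-683008, 1607287) = 924279)
Function('z')(k, J) = Add(-2, k) (Function('z')(k, J) = Add(Add(3, Mul(1, -5)), k) = Add(Add(3, -5), k) = Add(-2, k))
w = -225 (w = Mul(25, Add(-2, -7)) = Mul(25, -9) = -225)
Function('R')(Z, X) = -225
Mul(Add(F, -3357090), Pow(Add(Function('R')(-75, 2087), 3148811), -1)) = Mul(Add(924279, -3357090), Pow(Add(-225, 3148811), -1)) = Mul(-2432811, Pow(3148586, -1)) = Mul(-2432811, Rational(1, 3148586)) = Rational(-2432811, 3148586)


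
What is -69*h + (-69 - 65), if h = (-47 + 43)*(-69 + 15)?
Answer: -15038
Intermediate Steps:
h = 216 (h = -4*(-54) = 216)
-69*h + (-69 - 65) = -69*216 + (-69 - 65) = -14904 - 134 = -15038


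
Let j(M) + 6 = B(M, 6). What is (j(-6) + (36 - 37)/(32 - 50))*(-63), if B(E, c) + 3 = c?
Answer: 371/2 ≈ 185.50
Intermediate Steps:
B(E, c) = -3 + c
j(M) = -3 (j(M) = -6 + (-3 + 6) = -6 + 3 = -3)
(j(-6) + (36 - 37)/(32 - 50))*(-63) = (-3 + (36 - 37)/(32 - 50))*(-63) = (-3 - 1/(-18))*(-63) = (-3 - 1*(-1/18))*(-63) = (-3 + 1/18)*(-63) = -53/18*(-63) = 371/2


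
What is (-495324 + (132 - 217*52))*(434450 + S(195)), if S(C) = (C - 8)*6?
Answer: -220606764272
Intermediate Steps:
S(C) = -48 + 6*C (S(C) = (-8 + C)*6 = -48 + 6*C)
(-495324 + (132 - 217*52))*(434450 + S(195)) = (-495324 + (132 - 217*52))*(434450 + (-48 + 6*195)) = (-495324 + (132 - 11284))*(434450 + (-48 + 1170)) = (-495324 - 11152)*(434450 + 1122) = -506476*435572 = -220606764272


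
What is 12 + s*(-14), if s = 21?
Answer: -282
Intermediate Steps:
12 + s*(-14) = 12 + 21*(-14) = 12 - 294 = -282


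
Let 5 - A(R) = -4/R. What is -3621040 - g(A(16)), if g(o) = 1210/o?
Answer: -76046680/21 ≈ -3.6213e+6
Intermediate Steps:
A(R) = 5 + 4/R (A(R) = 5 - (-4)/R = 5 + 4/R)
-3621040 - g(A(16)) = -3621040 - 1210/(5 + 4/16) = -3621040 - 1210/(5 + 4*(1/16)) = -3621040 - 1210/(5 + ¼) = -3621040 - 1210/21/4 = -3621040 - 1210*4/21 = -3621040 - 1*4840/21 = -3621040 - 4840/21 = -76046680/21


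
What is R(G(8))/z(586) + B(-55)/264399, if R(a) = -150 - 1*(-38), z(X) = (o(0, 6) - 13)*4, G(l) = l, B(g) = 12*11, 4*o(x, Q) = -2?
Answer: 4936636/2379591 ≈ 2.0746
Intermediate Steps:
o(x, Q) = -1/2 (o(x, Q) = (1/4)*(-2) = -1/2)
B(g) = 132
z(X) = -54 (z(X) = (-1/2 - 13)*4 = -27/2*4 = -54)
R(a) = -112 (R(a) = -150 + 38 = -112)
R(G(8))/z(586) + B(-55)/264399 = -112/(-54) + 132/264399 = -112*(-1/54) + 132*(1/264399) = 56/27 + 44/88133 = 4936636/2379591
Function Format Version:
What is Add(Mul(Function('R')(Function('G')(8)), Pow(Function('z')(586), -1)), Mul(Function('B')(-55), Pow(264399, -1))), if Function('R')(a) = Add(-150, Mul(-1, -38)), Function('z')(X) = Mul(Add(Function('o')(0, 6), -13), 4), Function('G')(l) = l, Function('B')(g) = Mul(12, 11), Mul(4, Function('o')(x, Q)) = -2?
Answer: Rational(4936636, 2379591) ≈ 2.0746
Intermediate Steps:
Function('o')(x, Q) = Rational(-1, 2) (Function('o')(x, Q) = Mul(Rational(1, 4), -2) = Rational(-1, 2))
Function('B')(g) = 132
Function('z')(X) = -54 (Function('z')(X) = Mul(Add(Rational(-1, 2), -13), 4) = Mul(Rational(-27, 2), 4) = -54)
Function('R')(a) = -112 (Function('R')(a) = Add(-150, 38) = -112)
Add(Mul(Function('R')(Function('G')(8)), Pow(Function('z')(586), -1)), Mul(Function('B')(-55), Pow(264399, -1))) = Add(Mul(-112, Pow(-54, -1)), Mul(132, Pow(264399, -1))) = Add(Mul(-112, Rational(-1, 54)), Mul(132, Rational(1, 264399))) = Add(Rational(56, 27), Rational(44, 88133)) = Rational(4936636, 2379591)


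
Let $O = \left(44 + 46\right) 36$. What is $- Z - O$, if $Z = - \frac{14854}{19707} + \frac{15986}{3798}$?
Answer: $- \frac{40460583875}{12474531} \approx -3243.5$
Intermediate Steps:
$Z = \frac{43103435}{12474531}$ ($Z = \left(-14854\right) \frac{1}{19707} + 15986 \cdot \frac{1}{3798} = - \frac{14854}{19707} + \frac{7993}{1899} = \frac{43103435}{12474531} \approx 3.4553$)
$O = 3240$ ($O = 90 \cdot 36 = 3240$)
$- Z - O = \left(-1\right) \frac{43103435}{12474531} - 3240 = - \frac{43103435}{12474531} - 3240 = - \frac{40460583875}{12474531}$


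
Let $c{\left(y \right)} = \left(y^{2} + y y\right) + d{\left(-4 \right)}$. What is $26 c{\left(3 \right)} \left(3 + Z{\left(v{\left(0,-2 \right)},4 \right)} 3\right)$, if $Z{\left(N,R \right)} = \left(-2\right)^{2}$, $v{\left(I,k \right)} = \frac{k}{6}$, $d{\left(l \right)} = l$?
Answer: $5460$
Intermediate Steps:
$v{\left(I,k \right)} = \frac{k}{6}$ ($v{\left(I,k \right)} = k \frac{1}{6} = \frac{k}{6}$)
$Z{\left(N,R \right)} = 4$
$c{\left(y \right)} = -4 + 2 y^{2}$ ($c{\left(y \right)} = \left(y^{2} + y y\right) - 4 = \left(y^{2} + y^{2}\right) - 4 = 2 y^{2} - 4 = -4 + 2 y^{2}$)
$26 c{\left(3 \right)} \left(3 + Z{\left(v{\left(0,-2 \right)},4 \right)} 3\right) = 26 \left(-4 + 2 \cdot 3^{2}\right) \left(3 + 4 \cdot 3\right) = 26 \left(-4 + 2 \cdot 9\right) \left(3 + 12\right) = 26 \left(-4 + 18\right) 15 = 26 \cdot 14 \cdot 15 = 364 \cdot 15 = 5460$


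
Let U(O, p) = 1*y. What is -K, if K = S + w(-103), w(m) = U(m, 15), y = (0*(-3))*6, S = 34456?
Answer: -34456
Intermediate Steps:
y = 0 (y = 0*6 = 0)
U(O, p) = 0 (U(O, p) = 1*0 = 0)
w(m) = 0
K = 34456 (K = 34456 + 0 = 34456)
-K = -1*34456 = -34456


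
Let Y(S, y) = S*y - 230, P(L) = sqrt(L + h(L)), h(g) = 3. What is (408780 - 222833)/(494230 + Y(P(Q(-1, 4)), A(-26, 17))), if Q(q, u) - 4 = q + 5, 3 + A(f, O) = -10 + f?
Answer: 7065986000/18771998713 + 557841*sqrt(11)/18771998713 ≈ 0.37651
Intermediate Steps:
A(f, O) = -13 + f (A(f, O) = -3 + (-10 + f) = -13 + f)
Q(q, u) = 9 + q (Q(q, u) = 4 + (q + 5) = 4 + (5 + q) = 9 + q)
P(L) = sqrt(3 + L) (P(L) = sqrt(L + 3) = sqrt(3 + L))
Y(S, y) = -230 + S*y
(408780 - 222833)/(494230 + Y(P(Q(-1, 4)), A(-26, 17))) = (408780 - 222833)/(494230 + (-230 + sqrt(3 + (9 - 1))*(-13 - 26))) = 185947/(494230 + (-230 + sqrt(3 + 8)*(-39))) = 185947/(494230 + (-230 + sqrt(11)*(-39))) = 185947/(494230 + (-230 - 39*sqrt(11))) = 185947/(494000 - 39*sqrt(11))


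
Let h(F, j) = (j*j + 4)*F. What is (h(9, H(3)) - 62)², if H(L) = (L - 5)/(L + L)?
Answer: 625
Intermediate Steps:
H(L) = (-5 + L)/(2*L) (H(L) = (-5 + L)/((2*L)) = (-5 + L)*(1/(2*L)) = (-5 + L)/(2*L))
h(F, j) = F*(4 + j²) (h(F, j) = (j² + 4)*F = (4 + j²)*F = F*(4 + j²))
(h(9, H(3)) - 62)² = (9*(4 + ((½)*(-5 + 3)/3)²) - 62)² = (9*(4 + ((½)*(⅓)*(-2))²) - 62)² = (9*(4 + (-⅓)²) - 62)² = (9*(4 + ⅑) - 62)² = (9*(37/9) - 62)² = (37 - 62)² = (-25)² = 625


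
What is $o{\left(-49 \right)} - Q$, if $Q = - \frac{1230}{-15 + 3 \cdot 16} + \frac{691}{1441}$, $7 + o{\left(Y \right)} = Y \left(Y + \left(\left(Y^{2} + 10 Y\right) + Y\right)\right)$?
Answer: $- \frac{127971185}{1441} \approx -88807.0$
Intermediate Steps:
$o{\left(Y \right)} = -7 + Y \left(Y^{2} + 12 Y\right)$ ($o{\left(Y \right)} = -7 + Y \left(Y + \left(\left(Y^{2} + 10 Y\right) + Y\right)\right) = -7 + Y \left(Y + \left(Y^{2} + 11 Y\right)\right) = -7 + Y \left(Y^{2} + 12 Y\right)$)
$Q = - \frac{53019}{1441}$ ($Q = - \frac{1230}{-15 + 48} + 691 \cdot \frac{1}{1441} = - \frac{1230}{33} + \frac{691}{1441} = \left(-1230\right) \frac{1}{33} + \frac{691}{1441} = - \frac{410}{11} + \frac{691}{1441} = - \frac{53019}{1441} \approx -36.793$)
$o{\left(-49 \right)} - Q = \left(-7 + \left(-49\right)^{3} + 12 \left(-49\right)^{2}\right) - - \frac{53019}{1441} = \left(-7 - 117649 + 12 \cdot 2401\right) + \frac{53019}{1441} = \left(-7 - 117649 + 28812\right) + \frac{53019}{1441} = -88844 + \frac{53019}{1441} = - \frac{127971185}{1441}$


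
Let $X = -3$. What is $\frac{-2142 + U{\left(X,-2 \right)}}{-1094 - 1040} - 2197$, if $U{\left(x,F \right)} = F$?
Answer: $- \frac{2343127}{1067} \approx -2196.0$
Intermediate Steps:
$\frac{-2142 + U{\left(X,-2 \right)}}{-1094 - 1040} - 2197 = \frac{-2142 - 2}{-1094 - 1040} - 2197 = - \frac{2144}{-2134} - 2197 = \left(-2144\right) \left(- \frac{1}{2134}\right) - 2197 = \frac{1072}{1067} - 2197 = - \frac{2343127}{1067}$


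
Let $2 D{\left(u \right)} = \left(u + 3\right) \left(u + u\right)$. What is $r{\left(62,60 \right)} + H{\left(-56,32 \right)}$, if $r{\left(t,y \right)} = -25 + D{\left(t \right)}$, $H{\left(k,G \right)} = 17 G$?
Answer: $4549$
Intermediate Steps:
$D{\left(u \right)} = u \left(3 + u\right)$ ($D{\left(u \right)} = \frac{\left(u + 3\right) \left(u + u\right)}{2} = \frac{\left(3 + u\right) 2 u}{2} = \frac{2 u \left(3 + u\right)}{2} = u \left(3 + u\right)$)
$r{\left(t,y \right)} = -25 + t \left(3 + t\right)$
$r{\left(62,60 \right)} + H{\left(-56,32 \right)} = \left(-25 + 62 \left(3 + 62\right)\right) + 17 \cdot 32 = \left(-25 + 62 \cdot 65\right) + 544 = \left(-25 + 4030\right) + 544 = 4005 + 544 = 4549$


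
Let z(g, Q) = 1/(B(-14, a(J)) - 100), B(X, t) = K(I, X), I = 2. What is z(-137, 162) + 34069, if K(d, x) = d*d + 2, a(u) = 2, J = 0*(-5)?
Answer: 3202485/94 ≈ 34069.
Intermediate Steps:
J = 0
K(d, x) = 2 + d² (K(d, x) = d² + 2 = 2 + d²)
B(X, t) = 6 (B(X, t) = 2 + 2² = 2 + 4 = 6)
z(g, Q) = -1/94 (z(g, Q) = 1/(6 - 100) = 1/(-94) = -1/94)
z(-137, 162) + 34069 = -1/94 + 34069 = 3202485/94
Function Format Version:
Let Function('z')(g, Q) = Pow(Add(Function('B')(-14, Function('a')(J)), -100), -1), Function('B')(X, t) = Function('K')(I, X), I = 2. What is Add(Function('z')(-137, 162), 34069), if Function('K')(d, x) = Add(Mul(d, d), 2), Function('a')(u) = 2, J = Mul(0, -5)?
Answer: Rational(3202485, 94) ≈ 34069.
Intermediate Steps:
J = 0
Function('K')(d, x) = Add(2, Pow(d, 2)) (Function('K')(d, x) = Add(Pow(d, 2), 2) = Add(2, Pow(d, 2)))
Function('B')(X, t) = 6 (Function('B')(X, t) = Add(2, Pow(2, 2)) = Add(2, 4) = 6)
Function('z')(g, Q) = Rational(-1, 94) (Function('z')(g, Q) = Pow(Add(6, -100), -1) = Pow(-94, -1) = Rational(-1, 94))
Add(Function('z')(-137, 162), 34069) = Add(Rational(-1, 94), 34069) = Rational(3202485, 94)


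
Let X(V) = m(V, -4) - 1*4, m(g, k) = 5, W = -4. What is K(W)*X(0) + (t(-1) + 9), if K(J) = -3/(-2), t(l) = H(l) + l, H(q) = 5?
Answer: 29/2 ≈ 14.500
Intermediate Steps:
t(l) = 5 + l
K(J) = 3/2 (K(J) = -3*(-1/2) = 3/2)
X(V) = 1 (X(V) = 5 - 1*4 = 5 - 4 = 1)
K(W)*X(0) + (t(-1) + 9) = (3/2)*1 + ((5 - 1) + 9) = 3/2 + (4 + 9) = 3/2 + 13 = 29/2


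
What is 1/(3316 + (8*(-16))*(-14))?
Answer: 1/5108 ≈ 0.00019577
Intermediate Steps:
1/(3316 + (8*(-16))*(-14)) = 1/(3316 - 128*(-14)) = 1/(3316 + 1792) = 1/5108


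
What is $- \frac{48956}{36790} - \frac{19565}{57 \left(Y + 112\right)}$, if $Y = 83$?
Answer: $- \frac{9722633}{3145545} \approx -3.0909$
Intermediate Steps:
$- \frac{48956}{36790} - \frac{19565}{57 \left(Y + 112\right)} = - \frac{48956}{36790} - \frac{19565}{57 \left(83 + 112\right)} = \left(-48956\right) \frac{1}{36790} - \frac{19565}{57 \cdot 195} = - \frac{24478}{18395} - \frac{19565}{11115} = - \frac{24478}{18395} - \frac{301}{171} = - \frac{9722633}{3145545}$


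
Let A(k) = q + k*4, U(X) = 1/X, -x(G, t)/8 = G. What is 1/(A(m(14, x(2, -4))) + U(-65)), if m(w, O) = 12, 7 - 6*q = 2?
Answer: 390/19039 ≈ 0.020484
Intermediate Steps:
x(G, t) = -8*G
q = 5/6 (q = 7/6 - 1/6*2 = 7/6 - 1/3 = 5/6 ≈ 0.83333)
A(k) = 5/6 + 4*k (A(k) = 5/6 + k*4 = 5/6 + 4*k)
1/(A(m(14, x(2, -4))) + U(-65)) = 1/((5/6 + 4*12) + 1/(-65)) = 1/((5/6 + 48) - 1/65) = 1/(293/6 - 1/65) = 1/(19039/390) = 390/19039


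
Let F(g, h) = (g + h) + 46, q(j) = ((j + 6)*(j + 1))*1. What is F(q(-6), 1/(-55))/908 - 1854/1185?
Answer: -5972793/3945260 ≈ -1.5139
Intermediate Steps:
q(j) = (1 + j)*(6 + j) (q(j) = ((6 + j)*(1 + j))*1 = ((1 + j)*(6 + j))*1 = (1 + j)*(6 + j))
F(g, h) = 46 + g + h
F(q(-6), 1/(-55))/908 - 1854/1185 = (46 + (6 + (-6)² + 7*(-6)) + 1/(-55))/908 - 1854/1185 = (46 + (6 + 36 - 42) - 1/55)*(1/908) - 1854*1/1185 = (46 + 0 - 1/55)*(1/908) - 618/395 = (2529/55)*(1/908) - 618/395 = 2529/49940 - 618/395 = -5972793/3945260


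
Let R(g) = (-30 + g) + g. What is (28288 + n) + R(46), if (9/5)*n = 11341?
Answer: 311855/9 ≈ 34651.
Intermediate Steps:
R(g) = -30 + 2*g
n = 56705/9 (n = (5/9)*11341 = 56705/9 ≈ 6300.6)
(28288 + n) + R(46) = (28288 + 56705/9) + (-30 + 2*46) = 311297/9 + (-30 + 92) = 311297/9 + 62 = 311855/9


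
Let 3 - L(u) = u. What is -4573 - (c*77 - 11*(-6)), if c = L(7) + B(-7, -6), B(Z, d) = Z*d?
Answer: -7565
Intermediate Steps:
L(u) = 3 - u
c = 38 (c = (3 - 1*7) - 7*(-6) = (3 - 7) + 42 = -4 + 42 = 38)
-4573 - (c*77 - 11*(-6)) = -4573 - (38*77 - 11*(-6)) = -4573 - (2926 + 66) = -4573 - 1*2992 = -4573 - 2992 = -7565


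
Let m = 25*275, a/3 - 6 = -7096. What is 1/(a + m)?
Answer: -1/14395 ≈ -6.9469e-5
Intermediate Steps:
a = -21270 (a = 18 + 3*(-7096) = 18 - 21288 = -21270)
m = 6875
1/(a + m) = 1/(-21270 + 6875) = 1/(-14395) = -1/14395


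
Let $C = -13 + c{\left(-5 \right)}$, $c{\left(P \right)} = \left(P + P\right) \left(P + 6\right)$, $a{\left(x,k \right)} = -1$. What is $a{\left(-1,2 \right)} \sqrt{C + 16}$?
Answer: $- i \sqrt{7} \approx - 2.6458 i$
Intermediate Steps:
$c{\left(P \right)} = 2 P \left(6 + P\right)$
$C = -23$ ($C = -13 + 2 \left(-5\right) \left(6 - 5\right) = -13 + 2 \left(-5\right) 1 = -13 - 10 = -23$)
$a{\left(-1,2 \right)} \sqrt{C + 16} = - \sqrt{-23 + 16} = - \sqrt{-7} = - i \sqrt{7}$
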